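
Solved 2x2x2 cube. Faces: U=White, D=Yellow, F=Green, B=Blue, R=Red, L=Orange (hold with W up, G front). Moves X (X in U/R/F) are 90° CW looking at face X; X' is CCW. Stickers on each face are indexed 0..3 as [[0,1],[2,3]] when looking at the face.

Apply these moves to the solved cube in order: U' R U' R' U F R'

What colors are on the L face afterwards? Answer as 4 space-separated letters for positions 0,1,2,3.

Answer: B Y O B

Derivation:
After move 1 (U'): U=WWWW F=OOGG R=GGRR B=RRBB L=BBOO
After move 2 (R): R=RGRG U=WOWG F=OYGY D=YBYR B=WRWB
After move 3 (U'): U=OGWW F=BBGY R=OYRG B=RGWB L=WROO
After move 4 (R'): R=YGOR U=OWWR F=BGGW D=YBYY B=RGBB
After move 5 (U): U=WORW F=YGGW R=RGOR B=WRBB L=BGOO
After move 6 (F): F=GYWG U=WOOG R=RGWR D=ORYY L=BYOB
After move 7 (R'): R=GRRW U=WBOW F=GOWG D=OYYG B=YRRB
Query: L face = BYOB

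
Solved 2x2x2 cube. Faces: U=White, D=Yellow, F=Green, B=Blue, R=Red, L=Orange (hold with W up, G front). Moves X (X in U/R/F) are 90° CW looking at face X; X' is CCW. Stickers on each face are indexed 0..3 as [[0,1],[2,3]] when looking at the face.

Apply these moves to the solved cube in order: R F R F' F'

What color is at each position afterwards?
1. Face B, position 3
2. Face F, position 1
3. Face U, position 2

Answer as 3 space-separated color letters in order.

After move 1 (R): R=RRRR U=WGWG F=GYGY D=YBYB B=WBWB
After move 2 (F): F=GGYY U=WGOO R=WRGR D=RRYB L=OYOB
After move 3 (R): R=GWRR U=WGOY F=GRYB D=RWYW B=OBGB
After move 4 (F'): F=RBGY U=WGGR R=WWRR D=YBYW L=OYOO
After move 5 (F'): F=BYRG U=WGWR R=BWYR D=YOYW L=OROG
Query 1: B[3] = B
Query 2: F[1] = Y
Query 3: U[2] = W

Answer: B Y W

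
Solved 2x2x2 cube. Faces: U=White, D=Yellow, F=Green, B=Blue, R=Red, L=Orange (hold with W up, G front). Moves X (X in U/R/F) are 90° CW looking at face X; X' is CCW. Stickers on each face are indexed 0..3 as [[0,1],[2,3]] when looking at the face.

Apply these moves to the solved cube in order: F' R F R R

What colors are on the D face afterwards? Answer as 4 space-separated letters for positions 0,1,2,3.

After move 1 (F'): F=GGGG U=WWRR R=YRYR D=OOYY L=OWOW
After move 2 (R): R=YYRR U=WGRG F=GOGY D=OBYB B=RBWB
After move 3 (F): F=GGYO U=WGWW R=RYGR D=RYYB L=OOOB
After move 4 (R): R=GRRY U=WGWO F=GYYB D=RWYR B=WBGB
After move 5 (R): R=RGYR U=WYWB F=GWYR D=RGYW B=OBGB
Query: D face = RGYW

Answer: R G Y W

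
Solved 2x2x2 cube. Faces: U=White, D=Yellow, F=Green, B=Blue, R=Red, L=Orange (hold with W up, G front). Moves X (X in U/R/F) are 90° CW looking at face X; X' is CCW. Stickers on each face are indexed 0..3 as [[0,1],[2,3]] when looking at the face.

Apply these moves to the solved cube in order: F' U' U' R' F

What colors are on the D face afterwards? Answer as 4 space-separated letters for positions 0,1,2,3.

After move 1 (F'): F=GGGG U=WWRR R=YRYR D=OOYY L=OWOW
After move 2 (U'): U=WRWR F=OWGG R=GGYR B=YRBB L=BBOW
After move 3 (U'): U=RRWW F=BBGG R=OWYR B=GGBB L=YROW
After move 4 (R'): R=WROY U=RBWG F=BRGW D=OBYG B=YGOB
After move 5 (F): F=GBWR U=RBWR R=WRGY D=OWYG L=YOOB
Query: D face = OWYG

Answer: O W Y G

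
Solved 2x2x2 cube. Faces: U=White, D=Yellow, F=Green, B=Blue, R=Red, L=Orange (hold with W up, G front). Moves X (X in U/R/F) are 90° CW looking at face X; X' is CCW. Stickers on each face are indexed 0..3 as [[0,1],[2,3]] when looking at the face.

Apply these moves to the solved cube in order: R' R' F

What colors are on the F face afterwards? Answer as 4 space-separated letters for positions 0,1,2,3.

After move 1 (R'): R=RRRR U=WBWB F=GWGW D=YGYG B=YBYB
After move 2 (R'): R=RRRR U=WYWY F=GBGB D=YWYW B=GBGB
After move 3 (F): F=GGBB U=WYOO R=WRYR D=RRYW L=OYOW
Query: F face = GGBB

Answer: G G B B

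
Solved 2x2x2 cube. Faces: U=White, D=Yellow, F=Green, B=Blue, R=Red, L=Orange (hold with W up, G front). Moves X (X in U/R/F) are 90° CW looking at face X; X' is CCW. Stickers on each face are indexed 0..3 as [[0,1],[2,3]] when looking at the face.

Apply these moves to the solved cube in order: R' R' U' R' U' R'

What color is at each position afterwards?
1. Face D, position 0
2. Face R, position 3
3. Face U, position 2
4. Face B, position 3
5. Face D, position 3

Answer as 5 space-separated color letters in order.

After move 1 (R'): R=RRRR U=WBWB F=GWGW D=YGYG B=YBYB
After move 2 (R'): R=RRRR U=WYWY F=GBGB D=YWYW B=GBGB
After move 3 (U'): U=YYWW F=OOGB R=GBRR B=RRGB L=GBOO
After move 4 (R'): R=BRGR U=YGWR F=OYGW D=YOYB B=WRWB
After move 5 (U'): U=GRYW F=GBGW R=OYGR B=BRWB L=WROO
After move 6 (R'): R=YROG U=GWYB F=GRGW D=YBYW B=BROB
Query 1: D[0] = Y
Query 2: R[3] = G
Query 3: U[2] = Y
Query 4: B[3] = B
Query 5: D[3] = W

Answer: Y G Y B W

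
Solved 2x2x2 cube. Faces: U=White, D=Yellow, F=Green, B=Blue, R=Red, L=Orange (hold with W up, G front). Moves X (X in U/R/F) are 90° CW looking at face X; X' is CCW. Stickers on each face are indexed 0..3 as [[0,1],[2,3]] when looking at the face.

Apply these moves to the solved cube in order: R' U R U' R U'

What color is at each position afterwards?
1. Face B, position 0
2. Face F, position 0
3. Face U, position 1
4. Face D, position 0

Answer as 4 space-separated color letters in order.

Answer: R B G Y

Derivation:
After move 1 (R'): R=RRRR U=WBWB F=GWGW D=YGYG B=YBYB
After move 2 (U): U=WWBB F=RRGW R=YBRR B=OOYB L=GWOO
After move 3 (R): R=RYRB U=WRBW F=RGGG D=YYYO B=BOWB
After move 4 (U'): U=RWWB F=GWGG R=RGRB B=RYWB L=BOOO
After move 5 (R): R=RRBG U=RWWG F=GYGO D=YWYR B=BYWB
After move 6 (U'): U=WGRW F=BOGO R=GYBG B=RRWB L=BYOO
Query 1: B[0] = R
Query 2: F[0] = B
Query 3: U[1] = G
Query 4: D[0] = Y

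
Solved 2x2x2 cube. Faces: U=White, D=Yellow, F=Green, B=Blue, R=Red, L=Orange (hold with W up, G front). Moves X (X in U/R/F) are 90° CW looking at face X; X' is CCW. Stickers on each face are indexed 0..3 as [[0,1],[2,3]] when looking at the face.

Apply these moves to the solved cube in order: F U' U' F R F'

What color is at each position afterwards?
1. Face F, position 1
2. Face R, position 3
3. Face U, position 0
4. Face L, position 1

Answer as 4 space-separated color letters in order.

After move 1 (F): F=GGGG U=WWOO R=WRWR D=RRYY L=OYOY
After move 2 (U'): U=WOWO F=OYGG R=GGWR B=WRBB L=BBOY
After move 3 (U'): U=OOWW F=BBGG R=OYWR B=GGBB L=WROY
After move 4 (F): F=GBGB U=OOYR R=WYWR D=WOYY L=WROR
After move 5 (R): R=WWRY U=OBYB F=GOGY D=WBYG B=RGOB
After move 6 (F'): F=OYGG U=OBWR R=BWWY D=RRYG L=WBOY
Query 1: F[1] = Y
Query 2: R[3] = Y
Query 3: U[0] = O
Query 4: L[1] = B

Answer: Y Y O B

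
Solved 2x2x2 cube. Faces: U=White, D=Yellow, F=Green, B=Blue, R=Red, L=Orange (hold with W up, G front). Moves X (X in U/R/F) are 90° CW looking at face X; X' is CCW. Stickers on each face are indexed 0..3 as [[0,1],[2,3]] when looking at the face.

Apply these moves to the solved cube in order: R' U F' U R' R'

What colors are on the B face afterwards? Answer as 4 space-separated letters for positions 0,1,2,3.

Answer: G B B B

Derivation:
After move 1 (R'): R=RRRR U=WBWB F=GWGW D=YGYG B=YBYB
After move 2 (U): U=WWBB F=RRGW R=YBRR B=OOYB L=GWOO
After move 3 (F'): F=RWRG U=WWYR R=GBYR D=WOYG L=GBOB
After move 4 (U): U=YWRW F=GBRG R=OOYR B=GBYB L=RWOB
After move 5 (R'): R=OROY U=YYRG F=GWRW D=WBYG B=GBOB
After move 6 (R'): R=RYOO U=YORG F=GYRG D=WWYW B=GBBB
Query: B face = GBBB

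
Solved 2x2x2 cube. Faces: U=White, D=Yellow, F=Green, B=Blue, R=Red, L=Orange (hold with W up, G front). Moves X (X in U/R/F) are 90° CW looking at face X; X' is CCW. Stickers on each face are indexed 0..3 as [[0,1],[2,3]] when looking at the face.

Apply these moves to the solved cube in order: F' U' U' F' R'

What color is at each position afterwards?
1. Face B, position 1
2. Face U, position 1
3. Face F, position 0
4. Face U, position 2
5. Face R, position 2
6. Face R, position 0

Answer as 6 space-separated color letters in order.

After move 1 (F'): F=GGGG U=WWRR R=YRYR D=OOYY L=OWOW
After move 2 (U'): U=WRWR F=OWGG R=GGYR B=YRBB L=BBOW
After move 3 (U'): U=RRWW F=BBGG R=OWYR B=GGBB L=YROW
After move 4 (F'): F=BGBG U=RROY R=OWOR D=RWYY L=YWOW
After move 5 (R'): R=WROO U=RBOG F=BRBY D=RGYG B=YGWB
Query 1: B[1] = G
Query 2: U[1] = B
Query 3: F[0] = B
Query 4: U[2] = O
Query 5: R[2] = O
Query 6: R[0] = W

Answer: G B B O O W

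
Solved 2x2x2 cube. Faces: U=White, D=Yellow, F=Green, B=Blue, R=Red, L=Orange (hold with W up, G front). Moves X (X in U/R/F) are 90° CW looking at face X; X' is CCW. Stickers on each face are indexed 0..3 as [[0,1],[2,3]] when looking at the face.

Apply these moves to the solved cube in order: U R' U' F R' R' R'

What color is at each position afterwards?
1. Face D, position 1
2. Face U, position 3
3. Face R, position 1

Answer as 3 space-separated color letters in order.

Answer: Y G W

Derivation:
After move 1 (U): U=WWWW F=RRGG R=BBRR B=OOBB L=GGOO
After move 2 (R'): R=BRBR U=WBWO F=RWGW D=YRYG B=YOYB
After move 3 (U'): U=BOWW F=GGGW R=RWBR B=BRYB L=YOOO
After move 4 (F): F=GGWG U=BOOO R=WWWR D=BRYG L=YYOR
After move 5 (R'): R=WRWW U=BYOB F=GOWO D=BGYG B=GRRB
After move 6 (R'): R=RWWW U=BROG F=GYWB D=BOYO B=GRGB
After move 7 (R'): R=WWRW U=BGOG F=GRWG D=BYYB B=OROB
Query 1: D[1] = Y
Query 2: U[3] = G
Query 3: R[1] = W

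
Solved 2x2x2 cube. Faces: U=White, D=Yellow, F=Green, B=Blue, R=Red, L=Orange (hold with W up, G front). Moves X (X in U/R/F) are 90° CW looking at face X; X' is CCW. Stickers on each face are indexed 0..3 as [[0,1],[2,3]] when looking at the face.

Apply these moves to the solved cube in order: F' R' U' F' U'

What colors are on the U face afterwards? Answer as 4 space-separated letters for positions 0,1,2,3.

Answer: B Y B G

Derivation:
After move 1 (F'): F=GGGG U=WWRR R=YRYR D=OOYY L=OWOW
After move 2 (R'): R=RRYY U=WBRB F=GWGR D=OGYG B=YBOB
After move 3 (U'): U=BBWR F=OWGR R=GWYY B=RROB L=YBOW
After move 4 (F'): F=WROG U=BBGY R=GWOY D=BWYG L=YROW
After move 5 (U'): U=BYBG F=YROG R=WROY B=GWOB L=RROW
Query: U face = BYBG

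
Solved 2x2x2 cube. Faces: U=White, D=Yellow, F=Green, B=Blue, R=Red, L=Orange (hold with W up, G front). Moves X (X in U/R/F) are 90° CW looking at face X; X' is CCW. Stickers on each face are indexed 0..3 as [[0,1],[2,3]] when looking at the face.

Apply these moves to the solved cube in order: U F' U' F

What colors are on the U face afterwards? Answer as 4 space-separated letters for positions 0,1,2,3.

Answer: W R W O

Derivation:
After move 1 (U): U=WWWW F=RRGG R=BBRR B=OOBB L=GGOO
After move 2 (F'): F=RGRG U=WWBR R=YBYR D=GOYY L=GWOW
After move 3 (U'): U=WRWB F=GWRG R=RGYR B=YBBB L=OOOW
After move 4 (F): F=RGGW U=WRWO R=WGBR D=YRYY L=OGOO
Query: U face = WRWO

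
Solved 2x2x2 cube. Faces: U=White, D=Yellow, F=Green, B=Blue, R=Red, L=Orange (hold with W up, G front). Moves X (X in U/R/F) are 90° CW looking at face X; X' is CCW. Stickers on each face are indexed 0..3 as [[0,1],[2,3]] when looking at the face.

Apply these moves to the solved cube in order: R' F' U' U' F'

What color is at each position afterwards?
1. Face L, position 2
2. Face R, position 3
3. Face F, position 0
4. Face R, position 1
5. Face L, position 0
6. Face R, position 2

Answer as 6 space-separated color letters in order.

After move 1 (R'): R=RRRR U=WBWB F=GWGW D=YGYG B=YBYB
After move 2 (F'): F=WWGG U=WBRR R=GRYR D=OOYG L=OBOW
After move 3 (U'): U=BRWR F=OBGG R=WWYR B=GRYB L=YBOW
After move 4 (U'): U=RRBW F=YBGG R=OBYR B=WWYB L=GROW
After move 5 (F'): F=BGYG U=RROY R=OBOR D=RWYG L=GWOB
Query 1: L[2] = O
Query 2: R[3] = R
Query 3: F[0] = B
Query 4: R[1] = B
Query 5: L[0] = G
Query 6: R[2] = O

Answer: O R B B G O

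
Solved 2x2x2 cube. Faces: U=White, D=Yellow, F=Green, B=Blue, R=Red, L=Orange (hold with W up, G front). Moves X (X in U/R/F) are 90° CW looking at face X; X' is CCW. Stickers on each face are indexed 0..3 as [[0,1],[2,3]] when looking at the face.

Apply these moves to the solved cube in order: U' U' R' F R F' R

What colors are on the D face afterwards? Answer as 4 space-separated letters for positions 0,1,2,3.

Answer: Y B Y R

Derivation:
After move 1 (U'): U=WWWW F=OOGG R=GGRR B=RRBB L=BBOO
After move 2 (U'): U=WWWW F=BBGG R=OORR B=GGBB L=RROO
After move 3 (R'): R=OROR U=WBWG F=BWGW D=YBYG B=YGYB
After move 4 (F): F=GBWW U=WBOR R=WRGR D=OOYG L=RYOB
After move 5 (R): R=GWRR U=WBOW F=GOWG D=OYYY B=RGBB
After move 6 (F'): F=OGGW U=WBGR R=YWOR D=YBYY L=RWOO
After move 7 (R): R=OYRW U=WGGW F=OBGY D=YBYR B=RGBB
Query: D face = YBYR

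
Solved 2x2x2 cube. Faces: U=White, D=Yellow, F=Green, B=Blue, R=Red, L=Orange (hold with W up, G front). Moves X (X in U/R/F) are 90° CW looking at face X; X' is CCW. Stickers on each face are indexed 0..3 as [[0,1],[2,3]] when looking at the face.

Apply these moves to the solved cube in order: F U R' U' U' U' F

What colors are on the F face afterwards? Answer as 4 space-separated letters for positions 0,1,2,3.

After move 1 (F): F=GGGG U=WWOO R=WRWR D=RRYY L=OYOY
After move 2 (U): U=OWOW F=WRGG R=BBWR B=OYBB L=GGOY
After move 3 (R'): R=BRBW U=OBOO F=WWGW D=RRYG B=YYRB
After move 4 (U'): U=BOOO F=GGGW R=WWBW B=BRRB L=YYOY
After move 5 (U'): U=OOBO F=YYGW R=GGBW B=WWRB L=BROY
After move 6 (U'): U=OOOB F=BRGW R=YYBW B=GGRB L=WWOY
After move 7 (F): F=GBWR U=OOYW R=OYBW D=BYYG L=WROR
Query: F face = GBWR

Answer: G B W R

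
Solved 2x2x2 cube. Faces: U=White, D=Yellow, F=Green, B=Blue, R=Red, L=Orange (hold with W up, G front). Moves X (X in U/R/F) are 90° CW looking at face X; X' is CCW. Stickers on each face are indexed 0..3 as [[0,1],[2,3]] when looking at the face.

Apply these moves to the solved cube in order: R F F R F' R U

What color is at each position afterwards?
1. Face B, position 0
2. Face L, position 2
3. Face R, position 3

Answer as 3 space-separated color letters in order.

Answer: O O O

Derivation:
After move 1 (R): R=RRRR U=WGWG F=GYGY D=YBYB B=WBWB
After move 2 (F): F=GGYY U=WGOO R=WRGR D=RRYB L=OYOB
After move 3 (F): F=YGYG U=WGBY R=OROR D=GWYB L=OROR
After move 4 (R): R=OORR U=WGBG F=YWYB D=GWYW B=YBGB
After move 5 (F'): F=WBYY U=WGOR R=WOGR D=RRYW L=OGOB
After move 6 (R): R=GWRO U=WBOY F=WRYW D=RGYY B=RBGB
After move 7 (U): U=OWYB F=GWYW R=RBRO B=OGGB L=WROB
Query 1: B[0] = O
Query 2: L[2] = O
Query 3: R[3] = O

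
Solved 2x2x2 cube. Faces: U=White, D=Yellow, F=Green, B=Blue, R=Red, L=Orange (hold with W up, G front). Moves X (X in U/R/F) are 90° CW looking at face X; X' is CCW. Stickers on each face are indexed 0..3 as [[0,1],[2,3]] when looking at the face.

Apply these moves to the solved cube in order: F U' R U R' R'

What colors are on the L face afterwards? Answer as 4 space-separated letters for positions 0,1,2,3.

Answer: O R O Y

Derivation:
After move 1 (F): F=GGGG U=WWOO R=WRWR D=RRYY L=OYOY
After move 2 (U'): U=WOWO F=OYGG R=GGWR B=WRBB L=BBOY
After move 3 (R): R=WGRG U=WYWG F=ORGY D=RBYW B=OROB
After move 4 (U): U=WWGY F=WGGY R=ORRG B=BBOB L=OROY
After move 5 (R'): R=RGOR U=WOGB F=WWGY D=RGYY B=WBBB
After move 6 (R'): R=GRRO U=WBGW F=WOGB D=RWYY B=YBGB
Query: L face = OROY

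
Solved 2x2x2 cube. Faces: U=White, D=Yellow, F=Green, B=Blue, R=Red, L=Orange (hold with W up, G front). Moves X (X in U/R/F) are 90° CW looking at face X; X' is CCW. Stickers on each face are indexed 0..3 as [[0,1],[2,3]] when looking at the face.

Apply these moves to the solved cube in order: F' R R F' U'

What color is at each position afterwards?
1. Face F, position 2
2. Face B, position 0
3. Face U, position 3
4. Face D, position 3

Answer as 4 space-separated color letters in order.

Answer: G W R R

Derivation:
After move 1 (F'): F=GGGG U=WWRR R=YRYR D=OOYY L=OWOW
After move 2 (R): R=YYRR U=WGRG F=GOGY D=OBYB B=RBWB
After move 3 (R): R=RYRY U=WORY F=GBGB D=OWYR B=GBGB
After move 4 (F'): F=BBGG U=WORR R=WYOY D=WWYR L=OYOR
After move 5 (U'): U=ORWR F=OYGG R=BBOY B=WYGB L=GBOR
Query 1: F[2] = G
Query 2: B[0] = W
Query 3: U[3] = R
Query 4: D[3] = R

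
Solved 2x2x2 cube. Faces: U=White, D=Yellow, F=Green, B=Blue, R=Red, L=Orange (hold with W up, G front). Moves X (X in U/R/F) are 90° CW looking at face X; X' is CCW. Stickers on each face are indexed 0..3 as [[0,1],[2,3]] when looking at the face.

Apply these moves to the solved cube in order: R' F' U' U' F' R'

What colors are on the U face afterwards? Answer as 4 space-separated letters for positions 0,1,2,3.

Answer: R Y O W

Derivation:
After move 1 (R'): R=RRRR U=WBWB F=GWGW D=YGYG B=YBYB
After move 2 (F'): F=WWGG U=WBRR R=GRYR D=OOYG L=OBOW
After move 3 (U'): U=BRWR F=OBGG R=WWYR B=GRYB L=YBOW
After move 4 (U'): U=RRBW F=YBGG R=OBYR B=WWYB L=GROW
After move 5 (F'): F=BGYG U=RROY R=OBOR D=RWYG L=GWOB
After move 6 (R'): R=BROO U=RYOW F=BRYY D=RGYG B=GWWB
Query: U face = RYOW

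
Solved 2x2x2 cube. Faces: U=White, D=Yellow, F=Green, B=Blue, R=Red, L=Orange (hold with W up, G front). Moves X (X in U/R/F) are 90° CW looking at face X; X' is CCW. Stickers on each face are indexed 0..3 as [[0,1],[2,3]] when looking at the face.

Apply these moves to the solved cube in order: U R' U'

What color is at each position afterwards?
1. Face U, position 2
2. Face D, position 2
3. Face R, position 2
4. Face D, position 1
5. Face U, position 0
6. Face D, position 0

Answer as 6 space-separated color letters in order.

Answer: W Y B R B Y

Derivation:
After move 1 (U): U=WWWW F=RRGG R=BBRR B=OOBB L=GGOO
After move 2 (R'): R=BRBR U=WBWO F=RWGW D=YRYG B=YOYB
After move 3 (U'): U=BOWW F=GGGW R=RWBR B=BRYB L=YOOO
Query 1: U[2] = W
Query 2: D[2] = Y
Query 3: R[2] = B
Query 4: D[1] = R
Query 5: U[0] = B
Query 6: D[0] = Y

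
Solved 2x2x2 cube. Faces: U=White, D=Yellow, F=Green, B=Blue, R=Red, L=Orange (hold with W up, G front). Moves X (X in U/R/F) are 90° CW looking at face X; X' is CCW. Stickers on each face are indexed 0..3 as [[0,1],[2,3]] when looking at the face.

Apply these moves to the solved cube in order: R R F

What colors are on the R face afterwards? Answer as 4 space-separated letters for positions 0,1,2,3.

Answer: W R Y R

Derivation:
After move 1 (R): R=RRRR U=WGWG F=GYGY D=YBYB B=WBWB
After move 2 (R): R=RRRR U=WYWY F=GBGB D=YWYW B=GBGB
After move 3 (F): F=GGBB U=WYOO R=WRYR D=RRYW L=OYOW
Query: R face = WRYR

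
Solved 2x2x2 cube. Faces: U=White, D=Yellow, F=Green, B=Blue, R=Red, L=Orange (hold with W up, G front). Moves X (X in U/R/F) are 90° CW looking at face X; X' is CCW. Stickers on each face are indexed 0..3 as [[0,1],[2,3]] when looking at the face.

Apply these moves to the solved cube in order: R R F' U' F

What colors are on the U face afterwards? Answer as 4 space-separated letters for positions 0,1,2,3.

After move 1 (R): R=RRRR U=WGWG F=GYGY D=YBYB B=WBWB
After move 2 (R): R=RRRR U=WYWY F=GBGB D=YWYW B=GBGB
After move 3 (F'): F=BBGG U=WYRR R=WRYR D=OOYW L=OYOW
After move 4 (U'): U=YRWR F=OYGG R=BBYR B=WRGB L=GBOW
After move 5 (F): F=GOGY U=YRWB R=WBRR D=YBYW L=GOOO
Query: U face = YRWB

Answer: Y R W B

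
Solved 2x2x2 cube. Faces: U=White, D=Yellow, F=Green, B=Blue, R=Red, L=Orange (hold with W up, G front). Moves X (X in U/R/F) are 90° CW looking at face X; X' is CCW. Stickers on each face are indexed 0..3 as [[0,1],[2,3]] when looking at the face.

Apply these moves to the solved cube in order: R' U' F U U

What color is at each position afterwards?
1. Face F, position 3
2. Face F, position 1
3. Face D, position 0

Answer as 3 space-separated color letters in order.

After move 1 (R'): R=RRRR U=WBWB F=GWGW D=YGYG B=YBYB
After move 2 (U'): U=BBWW F=OOGW R=GWRR B=RRYB L=YBOO
After move 3 (F): F=GOWO U=BBOB R=WWWR D=RGYG L=YYOG
After move 4 (U): U=OBBB F=WWWO R=RRWR B=YYYB L=GOOG
After move 5 (U): U=BOBB F=RRWO R=YYWR B=GOYB L=WWOG
Query 1: F[3] = O
Query 2: F[1] = R
Query 3: D[0] = R

Answer: O R R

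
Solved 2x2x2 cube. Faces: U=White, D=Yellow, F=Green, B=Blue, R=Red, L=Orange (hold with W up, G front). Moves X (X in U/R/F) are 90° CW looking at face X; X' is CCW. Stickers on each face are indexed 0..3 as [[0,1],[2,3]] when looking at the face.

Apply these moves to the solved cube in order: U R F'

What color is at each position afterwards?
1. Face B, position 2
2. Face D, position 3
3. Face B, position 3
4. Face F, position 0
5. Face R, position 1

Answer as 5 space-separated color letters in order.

After move 1 (U): U=WWWW F=RRGG R=BBRR B=OOBB L=GGOO
After move 2 (R): R=RBRB U=WRWG F=RYGY D=YBYO B=WOWB
After move 3 (F'): F=YYRG U=WRRR R=BBYB D=GOYO L=GGOW
Query 1: B[2] = W
Query 2: D[3] = O
Query 3: B[3] = B
Query 4: F[0] = Y
Query 5: R[1] = B

Answer: W O B Y B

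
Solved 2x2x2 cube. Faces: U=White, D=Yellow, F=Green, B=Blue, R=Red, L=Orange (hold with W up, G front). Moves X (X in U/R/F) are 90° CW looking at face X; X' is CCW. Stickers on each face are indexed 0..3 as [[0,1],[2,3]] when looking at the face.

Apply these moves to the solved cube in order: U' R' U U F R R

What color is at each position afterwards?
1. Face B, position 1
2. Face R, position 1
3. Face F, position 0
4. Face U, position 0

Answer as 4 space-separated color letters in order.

After move 1 (U'): U=WWWW F=OOGG R=GGRR B=RRBB L=BBOO
After move 2 (R'): R=GRGR U=WBWR F=OWGW D=YOYG B=YRYB
After move 3 (U): U=WWRB F=GRGW R=YRGR B=BBYB L=OWOO
After move 4 (U): U=RWBW F=YRGW R=BBGR B=OWYB L=GROO
After move 5 (F): F=GYWR U=RWOR R=BBWR D=GBYG L=GYOO
After move 6 (R): R=WBRB U=RYOR F=GBWG D=GYYO B=RWWB
After move 7 (R): R=RWBB U=RBOG F=GYWO D=GWYR B=RWYB
Query 1: B[1] = W
Query 2: R[1] = W
Query 3: F[0] = G
Query 4: U[0] = R

Answer: W W G R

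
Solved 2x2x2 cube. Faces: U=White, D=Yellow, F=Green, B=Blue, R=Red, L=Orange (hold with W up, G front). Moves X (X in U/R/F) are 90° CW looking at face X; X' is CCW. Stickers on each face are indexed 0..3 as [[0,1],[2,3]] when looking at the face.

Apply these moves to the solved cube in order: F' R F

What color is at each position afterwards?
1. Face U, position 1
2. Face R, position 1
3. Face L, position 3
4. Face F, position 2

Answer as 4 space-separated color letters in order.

Answer: G Y B Y

Derivation:
After move 1 (F'): F=GGGG U=WWRR R=YRYR D=OOYY L=OWOW
After move 2 (R): R=YYRR U=WGRG F=GOGY D=OBYB B=RBWB
After move 3 (F): F=GGYO U=WGWW R=RYGR D=RYYB L=OOOB
Query 1: U[1] = G
Query 2: R[1] = Y
Query 3: L[3] = B
Query 4: F[2] = Y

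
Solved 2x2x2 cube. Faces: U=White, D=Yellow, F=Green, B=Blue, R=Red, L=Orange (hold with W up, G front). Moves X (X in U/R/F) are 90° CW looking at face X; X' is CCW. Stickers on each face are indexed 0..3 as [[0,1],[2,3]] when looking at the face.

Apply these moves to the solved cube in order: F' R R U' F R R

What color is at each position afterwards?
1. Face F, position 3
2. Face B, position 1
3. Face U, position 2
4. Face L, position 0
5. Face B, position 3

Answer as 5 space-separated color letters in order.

After move 1 (F'): F=GGGG U=WWRR R=YRYR D=OOYY L=OWOW
After move 2 (R): R=YYRR U=WGRG F=GOGY D=OBYB B=RBWB
After move 3 (R): R=RYRY U=WORY F=GBGB D=OWYR B=GBGB
After move 4 (U'): U=OYWR F=OWGB R=GBRY B=RYGB L=GBOW
After move 5 (F): F=GOBW U=OYWB R=WBRY D=RGYR L=GOOW
After move 6 (R): R=RWYB U=OOWW F=GGBR D=RGYR B=BYYB
After move 7 (R): R=YRBW U=OGWR F=GGBR D=RYYB B=WYOB
Query 1: F[3] = R
Query 2: B[1] = Y
Query 3: U[2] = W
Query 4: L[0] = G
Query 5: B[3] = B

Answer: R Y W G B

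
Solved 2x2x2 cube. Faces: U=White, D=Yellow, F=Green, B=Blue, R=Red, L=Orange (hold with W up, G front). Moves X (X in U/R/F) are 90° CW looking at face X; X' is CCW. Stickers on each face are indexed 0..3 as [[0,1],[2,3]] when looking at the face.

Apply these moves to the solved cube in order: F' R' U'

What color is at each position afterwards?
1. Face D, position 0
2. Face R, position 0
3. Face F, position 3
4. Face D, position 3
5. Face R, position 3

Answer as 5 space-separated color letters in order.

Answer: O G R G Y

Derivation:
After move 1 (F'): F=GGGG U=WWRR R=YRYR D=OOYY L=OWOW
After move 2 (R'): R=RRYY U=WBRB F=GWGR D=OGYG B=YBOB
After move 3 (U'): U=BBWR F=OWGR R=GWYY B=RROB L=YBOW
Query 1: D[0] = O
Query 2: R[0] = G
Query 3: F[3] = R
Query 4: D[3] = G
Query 5: R[3] = Y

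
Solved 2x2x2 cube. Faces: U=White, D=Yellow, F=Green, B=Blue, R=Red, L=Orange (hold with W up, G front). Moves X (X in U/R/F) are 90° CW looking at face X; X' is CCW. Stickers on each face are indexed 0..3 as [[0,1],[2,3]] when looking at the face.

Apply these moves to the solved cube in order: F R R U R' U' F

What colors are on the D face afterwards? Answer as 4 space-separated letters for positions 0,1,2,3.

After move 1 (F): F=GGGG U=WWOO R=WRWR D=RRYY L=OYOY
After move 2 (R): R=WWRR U=WGOG F=GRGY D=RBYB B=OBWB
After move 3 (R): R=RWRW U=WROY F=GBGB D=RWYO B=GBGB
After move 4 (U): U=OWYR F=RWGB R=GBRW B=OYGB L=GBOY
After move 5 (R'): R=BWGR U=OGYO F=RWGR D=RWYB B=OYWB
After move 6 (U'): U=GOOY F=GBGR R=RWGR B=BWWB L=OYOY
After move 7 (F): F=GGRB U=GOYY R=OWYR D=GRYB L=OROW
Query: D face = GRYB

Answer: G R Y B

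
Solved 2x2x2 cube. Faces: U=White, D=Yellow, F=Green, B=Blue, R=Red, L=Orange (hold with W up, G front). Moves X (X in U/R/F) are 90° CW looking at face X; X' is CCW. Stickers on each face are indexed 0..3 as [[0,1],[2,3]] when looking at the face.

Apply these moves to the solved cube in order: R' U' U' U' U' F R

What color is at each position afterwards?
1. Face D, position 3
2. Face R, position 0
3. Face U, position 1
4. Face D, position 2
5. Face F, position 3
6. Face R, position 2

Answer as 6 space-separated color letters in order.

Answer: Y B G Y G R

Derivation:
After move 1 (R'): R=RRRR U=WBWB F=GWGW D=YGYG B=YBYB
After move 2 (U'): U=BBWW F=OOGW R=GWRR B=RRYB L=YBOO
After move 3 (U'): U=BWBW F=YBGW R=OORR B=GWYB L=RROO
After move 4 (U'): U=WWBB F=RRGW R=YBRR B=OOYB L=GWOO
After move 5 (U'): U=WBWB F=GWGW R=RRRR B=YBYB L=OOOO
After move 6 (F): F=GGWW U=WBOO R=WRBR D=RRYG L=OYOG
After move 7 (R): R=BWRR U=WGOW F=GRWG D=RYYY B=OBBB
Query 1: D[3] = Y
Query 2: R[0] = B
Query 3: U[1] = G
Query 4: D[2] = Y
Query 5: F[3] = G
Query 6: R[2] = R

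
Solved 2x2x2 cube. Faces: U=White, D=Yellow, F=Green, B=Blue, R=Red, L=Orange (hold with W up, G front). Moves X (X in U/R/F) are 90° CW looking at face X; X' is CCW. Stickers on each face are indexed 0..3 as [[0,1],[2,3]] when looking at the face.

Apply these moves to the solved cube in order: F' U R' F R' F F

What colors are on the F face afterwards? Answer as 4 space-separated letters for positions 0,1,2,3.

After move 1 (F'): F=GGGG U=WWRR R=YRYR D=OOYY L=OWOW
After move 2 (U): U=RWRW F=YRGG R=BBYR B=OWBB L=GGOW
After move 3 (R'): R=BRBY U=RBRO F=YWGW D=ORYG B=YWOB
After move 4 (F): F=GYWW U=RBWG R=RROY D=BBYG L=GOOR
After move 5 (R'): R=RYRO U=ROWY F=GBWG D=BYYW B=GWBB
After move 6 (F): F=WGGB U=RORO R=WYYO D=RRYW L=GBOY
After move 7 (F): F=GWBG U=ROYB R=RYOO D=YWYW L=GROR
Query: F face = GWBG

Answer: G W B G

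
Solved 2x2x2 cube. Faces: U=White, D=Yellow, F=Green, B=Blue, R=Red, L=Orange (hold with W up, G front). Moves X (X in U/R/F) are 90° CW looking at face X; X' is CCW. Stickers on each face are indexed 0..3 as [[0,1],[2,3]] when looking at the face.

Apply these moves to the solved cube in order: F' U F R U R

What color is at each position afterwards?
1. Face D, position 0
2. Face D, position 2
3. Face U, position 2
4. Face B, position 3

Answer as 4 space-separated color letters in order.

After move 1 (F'): F=GGGG U=WWRR R=YRYR D=OOYY L=OWOW
After move 2 (U): U=RWRW F=YRGG R=BBYR B=OWBB L=GGOW
After move 3 (F): F=GYGR U=RWWG R=RBWR D=YBYY L=GOOO
After move 4 (R): R=WRRB U=RYWR F=GBGY D=YBYO B=GWWB
After move 5 (U): U=WRRY F=WRGY R=GWRB B=GOWB L=GBOO
After move 6 (R): R=RGBW U=WRRY F=WBGO D=YWYG B=YORB
Query 1: D[0] = Y
Query 2: D[2] = Y
Query 3: U[2] = R
Query 4: B[3] = B

Answer: Y Y R B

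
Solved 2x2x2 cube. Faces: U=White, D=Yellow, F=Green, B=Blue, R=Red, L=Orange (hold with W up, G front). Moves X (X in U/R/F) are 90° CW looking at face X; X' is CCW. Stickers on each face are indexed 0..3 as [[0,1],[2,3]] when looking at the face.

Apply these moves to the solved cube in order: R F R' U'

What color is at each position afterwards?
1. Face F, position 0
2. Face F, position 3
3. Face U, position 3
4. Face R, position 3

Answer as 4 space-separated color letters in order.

After move 1 (R): R=RRRR U=WGWG F=GYGY D=YBYB B=WBWB
After move 2 (F): F=GGYY U=WGOO R=WRGR D=RRYB L=OYOB
After move 3 (R'): R=RRWG U=WWOW F=GGYO D=RGYY B=BBRB
After move 4 (U'): U=WWWO F=OYYO R=GGWG B=RRRB L=BBOB
Query 1: F[0] = O
Query 2: F[3] = O
Query 3: U[3] = O
Query 4: R[3] = G

Answer: O O O G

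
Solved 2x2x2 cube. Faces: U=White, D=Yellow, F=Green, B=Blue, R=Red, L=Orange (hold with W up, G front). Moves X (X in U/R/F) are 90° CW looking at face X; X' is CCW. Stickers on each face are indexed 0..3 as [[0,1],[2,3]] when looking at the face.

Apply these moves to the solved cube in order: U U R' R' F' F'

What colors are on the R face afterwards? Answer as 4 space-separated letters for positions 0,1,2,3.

After move 1 (U): U=WWWW F=RRGG R=BBRR B=OOBB L=GGOO
After move 2 (U): U=WWWW F=BBGG R=OORR B=GGBB L=RROO
After move 3 (R'): R=OROR U=WBWG F=BWGW D=YBYG B=YGYB
After move 4 (R'): R=RROO U=WYWY F=BBGG D=YWYW B=GGBB
After move 5 (F'): F=BGBG U=WYRO R=WRYO D=ROYW L=RYOW
After move 6 (F'): F=GGBB U=WYWY R=ORRO D=YWYW L=ROOR
Query: R face = ORRO

Answer: O R R O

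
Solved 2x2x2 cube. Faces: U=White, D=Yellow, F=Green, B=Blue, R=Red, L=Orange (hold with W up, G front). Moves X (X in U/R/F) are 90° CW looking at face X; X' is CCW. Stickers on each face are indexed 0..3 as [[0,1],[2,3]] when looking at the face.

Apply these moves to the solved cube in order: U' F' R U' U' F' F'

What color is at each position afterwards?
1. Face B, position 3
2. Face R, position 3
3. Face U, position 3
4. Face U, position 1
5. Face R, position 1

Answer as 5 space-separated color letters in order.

Answer: B G B G W

Derivation:
After move 1 (U'): U=WWWW F=OOGG R=GGRR B=RRBB L=BBOO
After move 2 (F'): F=OGOG U=WWGR R=YGYR D=BOYY L=BWOW
After move 3 (R): R=YYRG U=WGGG F=OOOY D=BBYR B=RRWB
After move 4 (U'): U=GGWG F=BWOY R=OORG B=YYWB L=RROW
After move 5 (U'): U=GGGW F=RROY R=BWRG B=OOWB L=YYOW
After move 6 (F'): F=RYRO U=GGBR R=BWBG D=YWYR L=YWOG
After move 7 (F'): F=YORR U=GGBB R=WWYG D=WGYR L=YROB
Query 1: B[3] = B
Query 2: R[3] = G
Query 3: U[3] = B
Query 4: U[1] = G
Query 5: R[1] = W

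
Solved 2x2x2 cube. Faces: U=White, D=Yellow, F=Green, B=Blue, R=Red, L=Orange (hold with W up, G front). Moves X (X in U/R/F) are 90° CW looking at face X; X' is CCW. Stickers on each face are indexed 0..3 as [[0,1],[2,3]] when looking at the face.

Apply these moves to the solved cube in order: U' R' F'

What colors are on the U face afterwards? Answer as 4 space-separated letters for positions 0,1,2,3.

After move 1 (U'): U=WWWW F=OOGG R=GGRR B=RRBB L=BBOO
After move 2 (R'): R=GRGR U=WBWR F=OWGW D=YOYG B=YRYB
After move 3 (F'): F=WWOG U=WBGG R=ORYR D=BOYG L=BROW
Query: U face = WBGG

Answer: W B G G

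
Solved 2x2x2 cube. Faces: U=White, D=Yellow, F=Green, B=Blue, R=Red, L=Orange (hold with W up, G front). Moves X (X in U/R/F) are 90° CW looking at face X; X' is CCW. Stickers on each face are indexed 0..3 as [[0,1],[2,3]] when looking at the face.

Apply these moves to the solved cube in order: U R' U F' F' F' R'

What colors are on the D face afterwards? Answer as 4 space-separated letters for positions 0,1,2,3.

Answer: B B Y R

Derivation:
After move 1 (U): U=WWWW F=RRGG R=BBRR B=OOBB L=GGOO
After move 2 (R'): R=BRBR U=WBWO F=RWGW D=YRYG B=YOYB
After move 3 (U): U=WWOB F=BRGW R=YOBR B=GGYB L=RWOO
After move 4 (F'): F=RWBG U=WWYB R=ROYR D=WOYG L=RBOO
After move 5 (F'): F=WGRB U=WWRY R=OOWR D=BOYG L=RBOY
After move 6 (F'): F=GBWR U=WWOW R=OOBR D=BYYG L=RYOR
After move 7 (R'): R=OROB U=WYOG F=GWWW D=BBYR B=GGYB
Query: D face = BBYR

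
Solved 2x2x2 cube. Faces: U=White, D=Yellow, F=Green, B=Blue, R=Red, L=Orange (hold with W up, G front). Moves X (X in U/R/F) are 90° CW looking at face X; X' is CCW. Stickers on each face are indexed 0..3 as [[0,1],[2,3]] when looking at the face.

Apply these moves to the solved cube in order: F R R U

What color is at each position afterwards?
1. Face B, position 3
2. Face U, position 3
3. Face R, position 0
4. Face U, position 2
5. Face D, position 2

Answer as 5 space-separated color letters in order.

Answer: B R G Y Y

Derivation:
After move 1 (F): F=GGGG U=WWOO R=WRWR D=RRYY L=OYOY
After move 2 (R): R=WWRR U=WGOG F=GRGY D=RBYB B=OBWB
After move 3 (R): R=RWRW U=WROY F=GBGB D=RWYO B=GBGB
After move 4 (U): U=OWYR F=RWGB R=GBRW B=OYGB L=GBOY
Query 1: B[3] = B
Query 2: U[3] = R
Query 3: R[0] = G
Query 4: U[2] = Y
Query 5: D[2] = Y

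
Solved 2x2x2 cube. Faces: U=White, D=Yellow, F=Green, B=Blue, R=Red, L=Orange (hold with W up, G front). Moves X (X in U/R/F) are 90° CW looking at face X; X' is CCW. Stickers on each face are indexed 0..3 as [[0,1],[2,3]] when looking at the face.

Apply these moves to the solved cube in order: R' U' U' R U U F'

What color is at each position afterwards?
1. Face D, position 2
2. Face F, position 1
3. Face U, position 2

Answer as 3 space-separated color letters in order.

Answer: Y G R

Derivation:
After move 1 (R'): R=RRRR U=WBWB F=GWGW D=YGYG B=YBYB
After move 2 (U'): U=BBWW F=OOGW R=GWRR B=RRYB L=YBOO
After move 3 (U'): U=BWBW F=YBGW R=OORR B=GWYB L=RROO
After move 4 (R): R=RORO U=BBBW F=YGGG D=YYYG B=WWWB
After move 5 (U): U=BBWB F=ROGG R=WWRO B=RRWB L=YGOO
After move 6 (U): U=WBBB F=WWGG R=RRRO B=YGWB L=ROOO
After move 7 (F'): F=WGWG U=WBRR R=YRYO D=OOYG L=RBOB
Query 1: D[2] = Y
Query 2: F[1] = G
Query 3: U[2] = R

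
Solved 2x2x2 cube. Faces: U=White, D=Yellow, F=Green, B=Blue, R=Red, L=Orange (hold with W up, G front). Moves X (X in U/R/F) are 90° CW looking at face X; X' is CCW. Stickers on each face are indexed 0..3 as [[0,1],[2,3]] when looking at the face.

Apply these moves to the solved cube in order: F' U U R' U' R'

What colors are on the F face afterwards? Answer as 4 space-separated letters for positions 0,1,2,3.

Answer: Y G G W

Derivation:
After move 1 (F'): F=GGGG U=WWRR R=YRYR D=OOYY L=OWOW
After move 2 (U): U=RWRW F=YRGG R=BBYR B=OWBB L=GGOW
After move 3 (U): U=RRWW F=BBGG R=OWYR B=GGBB L=YROW
After move 4 (R'): R=WROY U=RBWG F=BRGW D=OBYG B=YGOB
After move 5 (U'): U=BGRW F=YRGW R=BROY B=WROB L=YGOW
After move 6 (R'): R=RYBO U=BORW F=YGGW D=ORYW B=GRBB
Query: F face = YGGW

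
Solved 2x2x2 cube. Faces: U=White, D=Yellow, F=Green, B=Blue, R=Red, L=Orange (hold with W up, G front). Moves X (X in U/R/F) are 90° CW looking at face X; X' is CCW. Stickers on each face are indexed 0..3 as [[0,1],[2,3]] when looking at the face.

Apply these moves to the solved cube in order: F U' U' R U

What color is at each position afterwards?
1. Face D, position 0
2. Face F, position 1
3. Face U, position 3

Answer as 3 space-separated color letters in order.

After move 1 (F): F=GGGG U=WWOO R=WRWR D=RRYY L=OYOY
After move 2 (U'): U=WOWO F=OYGG R=GGWR B=WRBB L=BBOY
After move 3 (U'): U=OOWW F=BBGG R=OYWR B=GGBB L=WROY
After move 4 (R): R=WORY U=OBWG F=BRGY D=RBYG B=WGOB
After move 5 (U): U=WOGB F=WOGY R=WGRY B=WROB L=BROY
Query 1: D[0] = R
Query 2: F[1] = O
Query 3: U[3] = B

Answer: R O B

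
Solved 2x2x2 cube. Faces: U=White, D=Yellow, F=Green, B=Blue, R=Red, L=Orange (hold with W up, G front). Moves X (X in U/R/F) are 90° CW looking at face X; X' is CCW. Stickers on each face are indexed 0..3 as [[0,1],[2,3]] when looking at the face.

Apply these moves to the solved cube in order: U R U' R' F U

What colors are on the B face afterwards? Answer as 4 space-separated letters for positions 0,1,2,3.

After move 1 (U): U=WWWW F=RRGG R=BBRR B=OOBB L=GGOO
After move 2 (R): R=RBRB U=WRWG F=RYGY D=YBYO B=WOWB
After move 3 (U'): U=RGWW F=GGGY R=RYRB B=RBWB L=WOOO
After move 4 (R'): R=YBRR U=RWWR F=GGGW D=YGYY B=OBBB
After move 5 (F): F=GGWG U=RWOO R=WBRR D=RYYY L=WYOG
After move 6 (U): U=OROW F=WBWG R=OBRR B=WYBB L=GGOG
Query: B face = WYBB

Answer: W Y B B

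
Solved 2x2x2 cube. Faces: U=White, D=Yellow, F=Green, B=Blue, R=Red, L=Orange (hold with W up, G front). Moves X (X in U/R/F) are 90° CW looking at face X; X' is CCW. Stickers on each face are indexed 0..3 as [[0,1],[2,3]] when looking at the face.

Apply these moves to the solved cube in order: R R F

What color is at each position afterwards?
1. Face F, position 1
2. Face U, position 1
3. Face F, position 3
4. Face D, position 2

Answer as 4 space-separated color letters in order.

Answer: G Y B Y

Derivation:
After move 1 (R): R=RRRR U=WGWG F=GYGY D=YBYB B=WBWB
After move 2 (R): R=RRRR U=WYWY F=GBGB D=YWYW B=GBGB
After move 3 (F): F=GGBB U=WYOO R=WRYR D=RRYW L=OYOW
Query 1: F[1] = G
Query 2: U[1] = Y
Query 3: F[3] = B
Query 4: D[2] = Y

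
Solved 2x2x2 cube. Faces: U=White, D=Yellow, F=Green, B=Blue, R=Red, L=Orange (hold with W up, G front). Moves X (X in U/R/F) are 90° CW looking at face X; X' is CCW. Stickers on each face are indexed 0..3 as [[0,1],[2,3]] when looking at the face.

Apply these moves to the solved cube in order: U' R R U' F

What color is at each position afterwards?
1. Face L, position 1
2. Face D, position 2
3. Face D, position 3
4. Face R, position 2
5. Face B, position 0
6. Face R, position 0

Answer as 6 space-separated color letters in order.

Answer: Y Y W W R W

Derivation:
After move 1 (U'): U=WWWW F=OOGG R=GGRR B=RRBB L=BBOO
After move 2 (R): R=RGRG U=WOWG F=OYGY D=YBYR B=WRWB
After move 3 (R): R=RRGG U=WYWY F=OBGR D=YWYW B=GROB
After move 4 (U'): U=YYWW F=BBGR R=OBGG B=RROB L=GROO
After move 5 (F): F=GBRB U=YYOR R=WBWG D=GOYW L=GYOW
Query 1: L[1] = Y
Query 2: D[2] = Y
Query 3: D[3] = W
Query 4: R[2] = W
Query 5: B[0] = R
Query 6: R[0] = W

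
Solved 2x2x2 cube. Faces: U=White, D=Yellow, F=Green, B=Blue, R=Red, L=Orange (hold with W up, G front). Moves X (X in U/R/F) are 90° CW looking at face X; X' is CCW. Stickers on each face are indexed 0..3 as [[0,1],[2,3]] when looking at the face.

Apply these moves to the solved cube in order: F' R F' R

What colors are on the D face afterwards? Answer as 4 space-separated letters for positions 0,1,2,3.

After move 1 (F'): F=GGGG U=WWRR R=YRYR D=OOYY L=OWOW
After move 2 (R): R=YYRR U=WGRG F=GOGY D=OBYB B=RBWB
After move 3 (F'): F=OYGG U=WGYR R=BYOR D=WWYB L=OGOR
After move 4 (R): R=OBRY U=WYYG F=OWGB D=WWYR B=RBGB
Query: D face = WWYR

Answer: W W Y R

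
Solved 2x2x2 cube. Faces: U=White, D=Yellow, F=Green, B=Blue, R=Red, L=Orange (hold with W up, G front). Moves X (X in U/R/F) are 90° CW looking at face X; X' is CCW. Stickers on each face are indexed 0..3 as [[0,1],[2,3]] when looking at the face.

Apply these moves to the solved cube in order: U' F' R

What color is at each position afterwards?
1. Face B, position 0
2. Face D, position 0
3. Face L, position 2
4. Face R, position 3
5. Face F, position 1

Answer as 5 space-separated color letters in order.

After move 1 (U'): U=WWWW F=OOGG R=GGRR B=RRBB L=BBOO
After move 2 (F'): F=OGOG U=WWGR R=YGYR D=BOYY L=BWOW
After move 3 (R): R=YYRG U=WGGG F=OOOY D=BBYR B=RRWB
Query 1: B[0] = R
Query 2: D[0] = B
Query 3: L[2] = O
Query 4: R[3] = G
Query 5: F[1] = O

Answer: R B O G O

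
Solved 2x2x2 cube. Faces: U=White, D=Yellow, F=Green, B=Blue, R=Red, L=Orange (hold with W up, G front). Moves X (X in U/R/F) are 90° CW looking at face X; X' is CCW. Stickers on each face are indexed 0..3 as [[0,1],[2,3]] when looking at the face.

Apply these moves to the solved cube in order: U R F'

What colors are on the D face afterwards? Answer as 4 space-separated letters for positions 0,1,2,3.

After move 1 (U): U=WWWW F=RRGG R=BBRR B=OOBB L=GGOO
After move 2 (R): R=RBRB U=WRWG F=RYGY D=YBYO B=WOWB
After move 3 (F'): F=YYRG U=WRRR R=BBYB D=GOYO L=GGOW
Query: D face = GOYO

Answer: G O Y O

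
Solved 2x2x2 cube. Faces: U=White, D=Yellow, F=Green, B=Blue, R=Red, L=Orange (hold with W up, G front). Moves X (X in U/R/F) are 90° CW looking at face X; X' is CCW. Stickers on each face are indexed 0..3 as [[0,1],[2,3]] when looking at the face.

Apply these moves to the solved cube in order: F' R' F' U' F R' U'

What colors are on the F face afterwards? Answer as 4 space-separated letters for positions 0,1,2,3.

Answer: Y W G B

Derivation:
After move 1 (F'): F=GGGG U=WWRR R=YRYR D=OOYY L=OWOW
After move 2 (R'): R=RRYY U=WBRB F=GWGR D=OGYG B=YBOB
After move 3 (F'): F=WRGG U=WBRY R=GROY D=WWYG L=OBOR
After move 4 (U'): U=BYWR F=OBGG R=WROY B=GROB L=YBOR
After move 5 (F): F=GOGB U=BYRB R=WRRY D=OWYG L=YWOW
After move 6 (R'): R=RYWR U=BORG F=GYGB D=OOYB B=GRWB
After move 7 (U'): U=OGBR F=YWGB R=GYWR B=RYWB L=GROW
Query: F face = YWGB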